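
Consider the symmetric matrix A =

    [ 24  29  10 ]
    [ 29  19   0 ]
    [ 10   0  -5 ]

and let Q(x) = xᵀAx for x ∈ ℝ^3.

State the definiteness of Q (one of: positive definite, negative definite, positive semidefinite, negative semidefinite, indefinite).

An LDLᵀ factorisation of A has diagonal entries 24, -385/24, -5/77.
Counting signs: 1 positive, 2 negative.
Hence Q is indefinite.

indefinite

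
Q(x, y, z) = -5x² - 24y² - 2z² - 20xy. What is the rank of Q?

The symmetric matrix is A = [[-5, -10, 0], [-10, -24, 0], [0, 0, -2]].
An LDLᵀ factorisation of A has diagonal entries -5, -4, -2.
Counting signs: 3 negative.
The rank is the number of nonzero pivots: 3.

3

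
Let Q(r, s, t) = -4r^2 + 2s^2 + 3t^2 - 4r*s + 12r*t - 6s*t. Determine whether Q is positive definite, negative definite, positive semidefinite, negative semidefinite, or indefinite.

The associated matrix is A = [[-4, -2, 6], [-2, 2, -3], [6, -3, 3]].
Congruent diagonalization of A (simultaneous row and column reduction) yields pivots -4, 3, 0.
Counting signs: 1 positive, 1 negative, 1 zero.
Hence Q is indefinite.

indefinite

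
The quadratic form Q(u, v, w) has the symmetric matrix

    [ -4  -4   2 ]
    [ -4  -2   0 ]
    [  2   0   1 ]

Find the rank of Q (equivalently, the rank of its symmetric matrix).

2

Symmetric row and column elimination reduces A to a congruent diagonal form with pivots -4, 2, 0.
Counting signs: 1 positive, 1 negative, 1 zero.
The rank is the number of nonzero pivots: 2.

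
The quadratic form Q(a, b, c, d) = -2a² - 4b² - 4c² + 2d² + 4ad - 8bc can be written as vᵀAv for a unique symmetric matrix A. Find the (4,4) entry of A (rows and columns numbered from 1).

The coefficient of d² in Q is 2, and that is exactly A[4,4].

2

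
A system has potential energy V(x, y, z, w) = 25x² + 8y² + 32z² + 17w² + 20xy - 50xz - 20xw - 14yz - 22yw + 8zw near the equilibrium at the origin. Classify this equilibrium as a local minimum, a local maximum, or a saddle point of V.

local minimum

The Hessian at the origin is H = [[50, 20, -50, -20], [20, 16, -14, -22], [-50, -14, 64, 8], [-20, -22, 8, 34]].
Congruent diagonalization of H (simultaneous row and column reduction) yields pivots 50, 8, 19/2, 24/19.
That gives 4 positive pivots.
H is positive definite, so the origin is a strict local minimum.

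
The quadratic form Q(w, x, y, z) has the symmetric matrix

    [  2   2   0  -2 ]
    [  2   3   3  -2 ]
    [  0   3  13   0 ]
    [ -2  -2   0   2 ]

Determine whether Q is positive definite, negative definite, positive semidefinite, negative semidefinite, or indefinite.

positive semidefinite

Congruent diagonalization of A (simultaneous row and column reduction) yields pivots 2, 1, 4, 0.
That gives 3 positive, 1 zero pivots.
Hence Q is positive semidefinite.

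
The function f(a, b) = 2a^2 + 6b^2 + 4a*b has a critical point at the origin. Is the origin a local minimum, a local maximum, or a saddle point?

The Hessian at the origin is H = [[4, 4], [4, 12]].
det H = 4·12 − (4)² = 32 > 0 and H[1,1] = 4 > 0, so H is positive definite.
Therefore the origin is a local minimum.

local minimum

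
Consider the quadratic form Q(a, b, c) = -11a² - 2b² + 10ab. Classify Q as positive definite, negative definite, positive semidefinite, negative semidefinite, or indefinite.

Write A = [[-11, 5, 0], [5, -2, 0], [0, 0, 0]].
Congruent diagonalization of A (simultaneous row and column reduction) yields pivots -11, 3/11, 0.
So there are 1 positive, 1 negative, 1 zero pivots.
Hence Q is indefinite.

indefinite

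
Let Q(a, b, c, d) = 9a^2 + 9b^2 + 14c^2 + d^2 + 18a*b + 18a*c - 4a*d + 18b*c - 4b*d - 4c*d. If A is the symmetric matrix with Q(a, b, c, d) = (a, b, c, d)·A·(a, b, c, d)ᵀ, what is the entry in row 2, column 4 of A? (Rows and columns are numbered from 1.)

-2

The coefficient of b·d in Q is -4. For a symmetric A this equals A[2,4] + A[4,2] = 2·A[2,4].
So A[2,4] = -4/2 = -2.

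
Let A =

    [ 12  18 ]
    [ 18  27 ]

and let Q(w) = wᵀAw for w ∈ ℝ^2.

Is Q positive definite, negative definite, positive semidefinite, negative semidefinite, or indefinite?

Row-reducing A symmetrically gives the diagonal entries 12, 0.
So there are 1 positive, 1 zero pivots.
Hence Q is positive semidefinite.

positive semidefinite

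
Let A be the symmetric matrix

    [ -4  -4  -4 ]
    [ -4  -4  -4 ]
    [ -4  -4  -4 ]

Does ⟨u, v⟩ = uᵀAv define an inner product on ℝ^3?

no

Symmetric row and column elimination reduces A to a congruent diagonal form with pivots -4, 0, 0.
Counting signs: 1 negative, 2 zero.
Hence Q is negative semidefinite.
⟨·,·⟩ is an inner product exactly when A is positive definite.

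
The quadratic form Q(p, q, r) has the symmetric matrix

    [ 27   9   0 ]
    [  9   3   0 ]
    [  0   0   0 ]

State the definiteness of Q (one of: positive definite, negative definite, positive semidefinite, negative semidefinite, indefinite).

Congruent diagonalization of A (simultaneous row and column reduction) yields pivots 27, 0, 0.
That gives 1 positive, 2 zero pivots.
Hence Q is positive semidefinite.

positive semidefinite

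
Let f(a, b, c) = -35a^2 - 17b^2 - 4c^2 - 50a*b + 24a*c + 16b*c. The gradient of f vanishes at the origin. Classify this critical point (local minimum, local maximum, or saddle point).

saddle point

The Hessian at the origin is H = [[-70, -50, 24], [-50, -34, 16], [24, 16, -8]].
Row-reducing H symmetrically gives the diagonal entries -70, 12/7, -8/15.
So there are 1 positive, 2 negative pivots.
H is indefinite, so the origin is a saddle point.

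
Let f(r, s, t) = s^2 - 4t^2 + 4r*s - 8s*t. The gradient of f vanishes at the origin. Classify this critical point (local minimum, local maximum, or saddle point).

The Hessian at the origin is H = [[0, 4, 0], [4, 2, -8], [0, -8, -8]].
H is indefinite, so the origin is a saddle point.

saddle point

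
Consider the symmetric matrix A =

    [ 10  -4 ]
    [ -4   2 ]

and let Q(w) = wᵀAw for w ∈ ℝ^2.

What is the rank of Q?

Applying the same elementary operations to the rows and columns of A produces a congruent diagonal matrix with entries 10, 2/5.
That gives 2 positive pivots.
The rank is the number of nonzero pivots: 2.

2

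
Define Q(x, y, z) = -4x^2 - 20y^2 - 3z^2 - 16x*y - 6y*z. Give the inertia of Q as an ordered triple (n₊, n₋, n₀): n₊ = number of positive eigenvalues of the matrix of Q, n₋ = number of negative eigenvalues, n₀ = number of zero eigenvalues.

(0, 3, 0)

The symmetric matrix is A = [[-4, -8, 0], [-8, -20, -3], [0, -3, -3]].
An LDLᵀ factorisation of A has diagonal entries -4, -4, -3/4.
So there are 3 negative pivots.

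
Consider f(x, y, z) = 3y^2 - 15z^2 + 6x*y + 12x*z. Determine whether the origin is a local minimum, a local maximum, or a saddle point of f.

saddle point

The Hessian at the origin is H = [[0, 6, 12], [6, 6, 0], [12, 0, -30]].
H is indefinite, so the origin is a saddle point.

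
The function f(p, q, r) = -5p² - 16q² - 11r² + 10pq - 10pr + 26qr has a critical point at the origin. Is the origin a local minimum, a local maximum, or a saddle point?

local maximum

The Hessian at the origin is H = [[-10, 10, -10], [10, -32, 26], [-10, 26, -22]].
An LDLᵀ factorisation of H has diagonal entries -10, -22, -4/11.
That gives 3 negative pivots.
H is negative definite, so the origin is a strict local maximum.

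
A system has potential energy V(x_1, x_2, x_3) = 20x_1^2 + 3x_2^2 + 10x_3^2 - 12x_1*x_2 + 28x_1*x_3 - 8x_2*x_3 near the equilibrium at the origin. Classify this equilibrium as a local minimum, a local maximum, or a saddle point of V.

The Hessian at the origin is H = [[40, -12, 28], [-12, 6, -8], [28, -8, 20]].
Applying the same elementary operations to the rows and columns of H produces a congruent diagonal matrix with entries 40, 12/5, 1/3.
That gives 3 positive pivots.
H is positive definite, so the origin is a strict local minimum.

local minimum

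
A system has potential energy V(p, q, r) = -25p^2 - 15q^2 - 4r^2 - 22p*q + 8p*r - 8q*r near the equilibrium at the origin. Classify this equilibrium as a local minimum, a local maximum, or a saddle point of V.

The Hessian at the origin is H = [[-50, -22, 8], [-22, -30, -8], [8, -8, -8]].
An LDLᵀ factorisation of H has diagonal entries -50, -508/25, -24/127.
That gives 3 negative pivots.
H is negative definite, so the origin is a strict local maximum.

local maximum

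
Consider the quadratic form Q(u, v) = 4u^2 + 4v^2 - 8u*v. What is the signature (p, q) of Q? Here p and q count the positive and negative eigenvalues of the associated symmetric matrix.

(1, 0)

The associated matrix is A = [[4, -4], [-4, 4]].
Symmetric row and column elimination reduces A to a congruent diagonal form with pivots 4, 0.
So there are 1 positive, 1 zero pivots.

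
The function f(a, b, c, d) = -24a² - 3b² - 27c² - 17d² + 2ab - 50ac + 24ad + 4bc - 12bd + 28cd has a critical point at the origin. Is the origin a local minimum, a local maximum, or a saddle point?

The Hessian at the origin is H = [[-48, 2, -50, 24], [2, -6, 4, -12], [-50, 4, -54, 28], [24, -12, 28, -34]].
Row-reducing H symmetrically gives the diagonal entries -48, -71/12, -92/71, -30/23.
Counting signs: 4 negative.
H is negative definite, so the origin is a strict local maximum.

local maximum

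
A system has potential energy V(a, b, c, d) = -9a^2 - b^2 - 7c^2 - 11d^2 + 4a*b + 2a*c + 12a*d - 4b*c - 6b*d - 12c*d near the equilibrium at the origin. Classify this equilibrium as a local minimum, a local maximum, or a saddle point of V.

The Hessian at the origin is H = [[-18, 4, 2, 12], [4, -2, -4, -6], [2, -4, -14, -12], [12, -6, -12, -22]].
Row-reducing H symmetrically gives the diagonal entries -18, -10/9, -12/5, -4.
Counting signs: 4 negative.
H is negative definite, so the origin is a strict local maximum.

local maximum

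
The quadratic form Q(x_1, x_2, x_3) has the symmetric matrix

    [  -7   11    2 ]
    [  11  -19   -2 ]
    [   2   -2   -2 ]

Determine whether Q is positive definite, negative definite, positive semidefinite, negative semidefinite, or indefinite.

Leading principal minors: Δ_1 = -7, Δ_2 = 12, Δ_3 = -8.
The signs alternate starting with Δ_1 < 0, so by Sylvester's criterion Q is negative definite.

negative definite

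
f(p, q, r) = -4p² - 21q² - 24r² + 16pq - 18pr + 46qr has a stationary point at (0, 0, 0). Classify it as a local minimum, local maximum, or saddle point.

saddle point

The Hessian at the origin is H = [[-8, 16, -18], [16, -42, 46], [-18, 46, -48]].
Congruent diagonalization of H (simultaneous row and column reduction) yields pivots -8, -10, 5/2.
Counting signs: 1 positive, 2 negative.
H is indefinite, so the origin is a saddle point.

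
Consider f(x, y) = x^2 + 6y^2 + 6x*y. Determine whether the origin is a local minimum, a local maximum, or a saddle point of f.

The Hessian at the origin is H = [[2, 6], [6, 12]].
det H = 2·12 − (6)² = -12 < 0, so H is indefinite.
Therefore the origin is a saddle point.

saddle point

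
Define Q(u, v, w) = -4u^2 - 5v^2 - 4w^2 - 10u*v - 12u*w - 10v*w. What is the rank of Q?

The associated matrix is A = [[-4, -5, -6], [-5, -5, -5], [-6, -5, -4]].
Row-reducing A symmetrically gives the diagonal entries -4, 5/4, 0.
So there are 1 positive, 1 negative, 1 zero pivots.
The rank is the number of nonzero pivots: 2.

2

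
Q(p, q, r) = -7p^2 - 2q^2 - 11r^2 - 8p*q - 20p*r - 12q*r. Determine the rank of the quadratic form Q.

Write A = [[-7, -4, -10], [-4, -2, -6], [-10, -6, -11]].
An LDLᵀ factorisation of A has diagonal entries -7, 2/7, 3.
So there are 2 positive, 1 negative pivots.
The rank is the number of nonzero pivots: 3.

3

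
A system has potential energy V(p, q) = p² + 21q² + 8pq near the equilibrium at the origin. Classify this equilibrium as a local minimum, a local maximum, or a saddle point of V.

The Hessian at the origin is H = [[2, 8], [8, 42]].
det H = 2·42 − (8)² = 20 > 0 and H[1,1] = 2 > 0, so H is positive definite.
Therefore the origin is a local minimum.

local minimum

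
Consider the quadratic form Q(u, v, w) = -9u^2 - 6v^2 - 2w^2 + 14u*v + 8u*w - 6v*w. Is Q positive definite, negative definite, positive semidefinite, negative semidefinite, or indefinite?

The associated matrix is A = [[-9, 7, 4], [7, -6, -3], [4, -3, -2]].
Congruent diagonalization of A (simultaneous row and column reduction) yields pivots -9, -5/9, -1/5.
That gives 3 negative pivots.
Hence Q is negative definite.

negative definite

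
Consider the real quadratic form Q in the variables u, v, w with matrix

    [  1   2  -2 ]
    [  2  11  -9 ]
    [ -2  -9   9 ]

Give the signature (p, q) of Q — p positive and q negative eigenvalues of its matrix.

(3, 0)

An LDLᵀ factorisation of A has diagonal entries 1, 7, 10/7.
Counting signs: 3 positive.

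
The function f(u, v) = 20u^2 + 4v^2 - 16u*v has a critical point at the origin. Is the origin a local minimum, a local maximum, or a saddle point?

The Hessian at the origin is H = [[40, -16], [-16, 8]].
det H = 40·8 − (-16)² = 64 > 0 and H[1,1] = 40 > 0, so H is positive definite.
Therefore the origin is a local minimum.

local minimum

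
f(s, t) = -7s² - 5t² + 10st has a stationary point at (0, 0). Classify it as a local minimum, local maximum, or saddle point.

local maximum

The Hessian at the origin is H = [[-14, 10], [10, -10]].
det H = -14·-10 − (10)² = 40 > 0 and H[1,1] = -14 < 0, so H is negative definite.
Therefore the origin is a local maximum.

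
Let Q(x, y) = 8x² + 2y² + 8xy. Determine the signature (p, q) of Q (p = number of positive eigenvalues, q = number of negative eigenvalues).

(1, 0)

The associated matrix is A = [[8, 4], [4, 2]].
Symmetric row and column elimination reduces A to a congruent diagonal form with pivots 8, 0.
So there are 1 positive, 1 zero pivots.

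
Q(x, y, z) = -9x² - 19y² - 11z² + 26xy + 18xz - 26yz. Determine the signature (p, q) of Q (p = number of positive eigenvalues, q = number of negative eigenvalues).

Write A = [[-9, 13, 9], [13, -19, -13], [9, -13, -11]].
An LDLᵀ factorisation of A has diagonal entries -9, -2/9, -2.
That gives 3 negative pivots.

(0, 3)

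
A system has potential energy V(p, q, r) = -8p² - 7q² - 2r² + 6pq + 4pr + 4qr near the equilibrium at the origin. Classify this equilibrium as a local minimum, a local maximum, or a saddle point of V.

The Hessian at the origin is H = [[-16, 6, 4], [6, -14, 4], [4, 4, -4]].
Symmetric row and column elimination reduces H to a congruent diagonal form with pivots -16, -47/4, -20/47.
So there are 3 negative pivots.
H is negative definite, so the origin is a strict local maximum.

local maximum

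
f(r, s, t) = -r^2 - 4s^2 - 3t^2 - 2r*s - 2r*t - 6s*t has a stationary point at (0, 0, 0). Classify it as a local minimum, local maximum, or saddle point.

The Hessian at the origin is H = [[-2, -2, -2], [-2, -8, -6], [-2, -6, -6]].
Symmetric row and column elimination reduces H to a congruent diagonal form with pivots -2, -6, -4/3.
Counting signs: 3 negative.
H is negative definite, so the origin is a strict local maximum.

local maximum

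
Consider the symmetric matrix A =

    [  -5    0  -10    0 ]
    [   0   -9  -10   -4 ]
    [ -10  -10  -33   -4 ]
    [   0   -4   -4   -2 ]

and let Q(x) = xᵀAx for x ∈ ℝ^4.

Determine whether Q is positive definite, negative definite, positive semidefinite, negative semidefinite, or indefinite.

negative definite

Row-reducing A symmetrically gives the diagonal entries -5, -9, -17/9, -2/17.
So there are 4 negative pivots.
Hence Q is negative definite.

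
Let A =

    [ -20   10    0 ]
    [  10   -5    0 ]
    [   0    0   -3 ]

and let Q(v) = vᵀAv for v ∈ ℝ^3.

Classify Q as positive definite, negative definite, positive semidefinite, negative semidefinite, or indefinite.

negative semidefinite

Symmetric row and column elimination reduces A to a congruent diagonal form with pivots -20, 0, -3.
So there are 2 negative, 1 zero pivots.
Hence Q is negative semidefinite.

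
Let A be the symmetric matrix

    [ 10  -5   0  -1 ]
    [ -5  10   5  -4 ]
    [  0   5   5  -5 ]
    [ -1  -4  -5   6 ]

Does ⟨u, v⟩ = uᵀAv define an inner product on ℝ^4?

yes

Symmetric row and column elimination reduces A to a congruent diagonal form with pivots 10, 15/2, 5/3, 4/5.
So there are 4 positive pivots.
Hence Q is positive definite.
⟨·,·⟩ is an inner product exactly when A is positive definite.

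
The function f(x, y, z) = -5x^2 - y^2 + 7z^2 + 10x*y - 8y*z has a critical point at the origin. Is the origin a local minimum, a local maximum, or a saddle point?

saddle point

The Hessian at the origin is H = [[-10, 10, 0], [10, -2, -8], [0, -8, 14]].
Row-reducing H symmetrically gives the diagonal entries -10, 8, 6.
That gives 2 positive, 1 negative pivots.
H is indefinite, so the origin is a saddle point.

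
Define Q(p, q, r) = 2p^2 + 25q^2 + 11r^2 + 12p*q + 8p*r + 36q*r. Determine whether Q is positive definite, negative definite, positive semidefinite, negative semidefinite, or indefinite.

Write A = [[2, 6, 4], [6, 25, 18], [4, 18, 11]].
Congruent diagonalization of A (simultaneous row and column reduction) yields pivots 2, 7, -15/7.
That gives 2 positive, 1 negative pivots.
Hence Q is indefinite.

indefinite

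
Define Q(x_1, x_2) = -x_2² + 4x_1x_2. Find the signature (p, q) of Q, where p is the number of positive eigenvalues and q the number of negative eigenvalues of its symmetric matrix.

The symmetric matrix is A = [[0, 2], [2, -1]].
By Sylvester's law of inertia any congruent diagonalization of A has 1 positive, 1 negative and 0 zero entries.

(1, 1)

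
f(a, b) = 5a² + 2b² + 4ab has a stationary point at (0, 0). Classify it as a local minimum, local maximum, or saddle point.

The Hessian at the origin is H = [[10, 4], [4, 4]].
det H = 10·4 − (4)² = 24 > 0 and H[1,1] = 10 > 0, so H is positive definite.
Therefore the origin is a local minimum.

local minimum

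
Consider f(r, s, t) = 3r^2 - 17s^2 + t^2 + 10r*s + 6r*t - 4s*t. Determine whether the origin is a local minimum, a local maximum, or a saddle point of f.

saddle point

The Hessian at the origin is H = [[6, 10, 6], [10, -34, -4], [6, -4, 2]].
Row-reducing H symmetrically gives the diagonal entries 6, -152/3, -5/38.
So there are 1 positive, 2 negative pivots.
H is indefinite, so the origin is a saddle point.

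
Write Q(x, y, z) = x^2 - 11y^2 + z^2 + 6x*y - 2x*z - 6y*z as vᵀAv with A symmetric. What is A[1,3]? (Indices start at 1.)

-1

The coefficient of x·z in Q is -2. For a symmetric A this equals A[1,3] + A[3,1] = 2·A[1,3].
So A[1,3] = -2/2 = -1.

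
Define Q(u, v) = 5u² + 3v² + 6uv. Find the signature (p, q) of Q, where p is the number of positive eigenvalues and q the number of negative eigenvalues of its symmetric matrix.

The symmetric matrix is A = [[5, 3], [3, 3]].
Congruent diagonalization of A (simultaneous row and column reduction) yields pivots 5, 6/5.
That gives 2 positive pivots.

(2, 0)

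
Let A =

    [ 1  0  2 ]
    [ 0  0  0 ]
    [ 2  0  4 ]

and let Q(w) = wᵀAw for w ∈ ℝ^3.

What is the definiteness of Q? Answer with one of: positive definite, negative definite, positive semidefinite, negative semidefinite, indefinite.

positive semidefinite

Applying the same elementary operations to the rows and columns of A produces a congruent diagonal matrix with entries 1, 0, 0.
That gives 1 positive, 2 zero pivots.
Hence Q is positive semidefinite.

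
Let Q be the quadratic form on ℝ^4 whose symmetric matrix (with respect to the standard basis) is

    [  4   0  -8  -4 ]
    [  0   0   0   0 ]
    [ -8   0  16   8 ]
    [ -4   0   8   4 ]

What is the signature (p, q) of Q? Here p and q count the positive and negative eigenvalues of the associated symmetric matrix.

Row-reducing A symmetrically gives the diagonal entries 4, 0, 0, 0.
Counting signs: 1 positive, 3 zero.

(1, 0)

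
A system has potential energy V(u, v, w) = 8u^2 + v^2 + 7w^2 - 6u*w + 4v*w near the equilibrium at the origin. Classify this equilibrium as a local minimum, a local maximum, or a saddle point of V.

The Hessian at the origin is H = [[16, 0, -6], [0, 2, 4], [-6, 4, 14]].
An LDLᵀ factorisation of H has diagonal entries 16, 2, 15/4.
That gives 3 positive pivots.
H is positive definite, so the origin is a strict local minimum.

local minimum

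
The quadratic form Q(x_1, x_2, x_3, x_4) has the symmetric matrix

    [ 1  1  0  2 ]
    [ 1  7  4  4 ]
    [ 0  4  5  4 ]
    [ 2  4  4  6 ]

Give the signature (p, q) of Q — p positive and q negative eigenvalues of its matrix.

Symmetric row and column elimination reduces A to a congruent diagonal form with pivots 1, 6, 7/3, -12/7.
So there are 3 positive, 1 negative pivots.

(3, 1)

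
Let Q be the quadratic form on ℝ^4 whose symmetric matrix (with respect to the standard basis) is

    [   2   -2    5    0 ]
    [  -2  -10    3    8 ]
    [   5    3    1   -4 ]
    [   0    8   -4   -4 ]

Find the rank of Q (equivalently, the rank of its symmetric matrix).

Applying the same elementary operations to the rows and columns of A produces a congruent diagonal matrix with entries 2, -12, -37/6, 60/37.
So there are 2 positive, 2 negative pivots.
The rank is the number of nonzero pivots: 4.

4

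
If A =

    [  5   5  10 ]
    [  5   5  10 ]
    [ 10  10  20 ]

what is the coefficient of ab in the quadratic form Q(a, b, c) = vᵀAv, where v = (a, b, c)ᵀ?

10

The coefficient of ab is A[1,2] + A[2,1] = 2·5 = 10.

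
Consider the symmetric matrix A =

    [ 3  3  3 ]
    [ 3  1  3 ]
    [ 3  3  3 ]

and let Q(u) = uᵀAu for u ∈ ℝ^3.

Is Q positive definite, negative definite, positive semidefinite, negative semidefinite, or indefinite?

indefinite

Congruent diagonalization of A (simultaneous row and column reduction) yields pivots 3, -2, 0.
That gives 1 positive, 1 negative, 1 zero pivots.
Hence Q is indefinite.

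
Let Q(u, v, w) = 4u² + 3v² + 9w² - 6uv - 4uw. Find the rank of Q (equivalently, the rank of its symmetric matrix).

The associated matrix is A = [[4, -3, -2], [-3, 3, 0], [-2, 0, 9]].
Row-reducing A symmetrically gives the diagonal entries 4, 3/4, 5.
So there are 3 positive pivots.
The rank is the number of nonzero pivots: 3.

3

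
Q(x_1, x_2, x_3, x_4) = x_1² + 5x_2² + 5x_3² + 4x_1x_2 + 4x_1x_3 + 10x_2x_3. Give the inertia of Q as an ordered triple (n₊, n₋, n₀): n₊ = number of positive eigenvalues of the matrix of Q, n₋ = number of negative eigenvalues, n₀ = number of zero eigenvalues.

(2, 0, 2)

The associated matrix is A = [[1, 2, 2, 0], [2, 5, 5, 0], [2, 5, 5, 0], [0, 0, 0, 0]].
Symmetric row and column elimination reduces A to a congruent diagonal form with pivots 1, 1, 0, 0.
Counting signs: 2 positive, 2 zero.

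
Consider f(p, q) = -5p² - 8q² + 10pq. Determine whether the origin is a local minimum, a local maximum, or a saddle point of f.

The Hessian at the origin is H = [[-10, 10], [10, -16]].
det H = -10·-16 − (10)² = 60 > 0 and H[1,1] = -10 < 0, so H is negative definite.
Therefore the origin is a local maximum.

local maximum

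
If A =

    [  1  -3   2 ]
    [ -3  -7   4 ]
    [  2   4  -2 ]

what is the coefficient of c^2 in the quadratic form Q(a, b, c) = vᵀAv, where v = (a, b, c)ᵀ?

The coefficient of c^2 is the diagonal entry A[3,3] = -2.

-2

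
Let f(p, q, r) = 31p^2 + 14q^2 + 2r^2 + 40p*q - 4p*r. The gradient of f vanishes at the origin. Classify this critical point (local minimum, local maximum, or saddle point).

The Hessian at the origin is H = [[62, 40, -4], [40, 28, 0], [-4, 0, 4]].
Congruent diagonalization of H (simultaneous row and column reduction) yields pivots 62, 68/31, 12/17.
That gives 3 positive pivots.
H is positive definite, so the origin is a strict local minimum.

local minimum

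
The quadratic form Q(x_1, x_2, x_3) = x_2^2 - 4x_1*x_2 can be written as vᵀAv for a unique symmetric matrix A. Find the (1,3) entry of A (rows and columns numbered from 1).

0

The coefficient of x_1·x_3 in Q is 0. For a symmetric A this equals A[1,3] + A[3,1] = 2·A[1,3].
So A[1,3] = 0/2 = 0.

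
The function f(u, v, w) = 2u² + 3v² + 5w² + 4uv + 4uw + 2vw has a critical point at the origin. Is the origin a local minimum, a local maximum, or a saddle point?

local minimum

The Hessian at the origin is H = [[4, 4, 4], [4, 6, 2], [4, 2, 10]].
Congruent diagonalization of H (simultaneous row and column reduction) yields pivots 4, 2, 4.
That gives 3 positive pivots.
H is positive definite, so the origin is a strict local minimum.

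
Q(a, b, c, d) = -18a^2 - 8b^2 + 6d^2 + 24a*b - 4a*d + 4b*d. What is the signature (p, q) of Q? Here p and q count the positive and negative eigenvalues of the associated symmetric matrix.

(1, 2)

The symmetric matrix is A = [[-18, 12, 0, -2], [12, -8, 0, 2], [0, 0, 0, 0], [-2, 2, 0, 6]].
By Sylvester's law of inertia any congruent diagonalization of A has 1 positive, 2 negative and 1 zero entries.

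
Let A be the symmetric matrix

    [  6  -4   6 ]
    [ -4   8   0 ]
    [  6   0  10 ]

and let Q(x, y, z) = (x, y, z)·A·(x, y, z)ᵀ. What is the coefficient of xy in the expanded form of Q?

-8

The coefficient of xy is A[1,2] + A[2,1] = 2·(-4) = -8.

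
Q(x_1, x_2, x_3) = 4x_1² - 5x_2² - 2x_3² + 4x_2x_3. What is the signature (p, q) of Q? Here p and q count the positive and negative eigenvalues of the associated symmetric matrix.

The associated matrix is A = [[4, 0, 0], [0, -5, 2], [0, 2, -2]].
Applying the same elementary operations to the rows and columns of A produces a congruent diagonal matrix with entries 4, -5, -6/5.
Counting signs: 1 positive, 2 negative.

(1, 2)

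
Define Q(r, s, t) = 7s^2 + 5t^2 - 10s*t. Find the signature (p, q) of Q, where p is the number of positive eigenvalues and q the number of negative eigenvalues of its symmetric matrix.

(2, 0)

The associated matrix is A = [[0, 0, 0], [0, 7, -5], [0, -5, 5]].
Row-reducing A symmetrically gives the diagonal entries 0, 7, 10/7.
So there are 2 positive, 1 zero pivots.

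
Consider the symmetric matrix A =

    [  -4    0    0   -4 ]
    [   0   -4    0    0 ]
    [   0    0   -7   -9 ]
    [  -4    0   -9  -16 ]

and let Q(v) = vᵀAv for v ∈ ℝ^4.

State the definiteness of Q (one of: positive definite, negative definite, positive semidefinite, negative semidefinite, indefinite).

Applying the same elementary operations to the rows and columns of A produces a congruent diagonal matrix with entries -4, -4, -7, -3/7.
So there are 4 negative pivots.
Hence Q is negative definite.

negative definite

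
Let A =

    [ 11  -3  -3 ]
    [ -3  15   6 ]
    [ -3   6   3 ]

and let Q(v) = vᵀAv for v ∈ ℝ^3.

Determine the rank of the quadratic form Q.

Congruent diagonalization of A (simultaneous row and column reduction) yields pivots 11, 156/11, 15/52.
Counting signs: 3 positive.
The rank is the number of nonzero pivots: 3.

3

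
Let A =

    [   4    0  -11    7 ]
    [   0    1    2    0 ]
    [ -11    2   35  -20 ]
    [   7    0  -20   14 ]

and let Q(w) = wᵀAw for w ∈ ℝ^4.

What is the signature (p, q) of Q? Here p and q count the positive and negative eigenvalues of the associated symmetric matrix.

Applying the same elementary operations to the rows and columns of A produces a congruent diagonal matrix with entries 4, 1, 3/4, 1.
That gives 4 positive pivots.

(4, 0)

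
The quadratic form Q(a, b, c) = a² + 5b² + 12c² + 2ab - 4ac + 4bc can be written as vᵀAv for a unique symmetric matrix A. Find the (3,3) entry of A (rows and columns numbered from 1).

The coefficient of c² in Q is 12, and that is exactly A[3,3].

12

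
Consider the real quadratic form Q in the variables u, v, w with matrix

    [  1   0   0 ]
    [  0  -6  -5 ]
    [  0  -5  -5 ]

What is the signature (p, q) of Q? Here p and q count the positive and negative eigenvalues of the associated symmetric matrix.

An LDLᵀ factorisation of A has diagonal entries 1, -6, -5/6.
Counting signs: 1 positive, 2 negative.

(1, 2)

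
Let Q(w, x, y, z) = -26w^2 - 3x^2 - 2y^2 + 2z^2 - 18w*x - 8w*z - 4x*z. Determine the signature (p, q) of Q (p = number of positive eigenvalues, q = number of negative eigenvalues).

Write A = [[-26, -9, 0, -4], [-9, -3, 0, -2], [0, 0, -2, 0], [-4, -2, 0, 2]].
An LDLᵀ factorisation of A has diagonal entries -26, 3/26, -2, -2/3.
That gives 1 positive, 3 negative pivots.

(1, 3)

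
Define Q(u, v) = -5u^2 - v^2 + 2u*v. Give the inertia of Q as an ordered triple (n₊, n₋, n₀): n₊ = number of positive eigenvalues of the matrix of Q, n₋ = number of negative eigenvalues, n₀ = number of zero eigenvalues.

Write A = [[-5, 1], [1, -1]].
Row-reducing A symmetrically gives the diagonal entries -5, -4/5.
That gives 2 negative pivots.

(0, 2, 0)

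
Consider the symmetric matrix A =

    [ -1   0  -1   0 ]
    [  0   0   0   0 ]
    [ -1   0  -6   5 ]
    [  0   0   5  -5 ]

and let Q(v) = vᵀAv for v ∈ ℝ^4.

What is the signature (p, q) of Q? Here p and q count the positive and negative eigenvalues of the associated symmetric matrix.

Congruent diagonalization of A (simultaneous row and column reduction) yields pivots -1, 0, -5, 0.
So there are 2 negative, 2 zero pivots.

(0, 2)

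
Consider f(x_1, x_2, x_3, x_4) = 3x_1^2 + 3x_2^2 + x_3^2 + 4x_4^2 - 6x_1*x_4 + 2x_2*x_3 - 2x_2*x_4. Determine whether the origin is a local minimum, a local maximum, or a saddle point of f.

The Hessian at the origin is H = [[6, 0, 0, -6], [0, 6, 2, -2], [0, 2, 2, 0], [-6, -2, 0, 8]].
Congruent diagonalization of H (simultaneous row and column reduction) yields pivots 6, 6, 4/3, 1.
That gives 4 positive pivots.
H is positive definite, so the origin is a strict local minimum.

local minimum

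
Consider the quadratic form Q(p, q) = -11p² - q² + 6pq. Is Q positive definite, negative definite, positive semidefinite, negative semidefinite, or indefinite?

The symmetric matrix of Q is [[-11, 3], [3, -1]].
For the 2×2 matrix [[-11, 3], [3, -1]]: det = -11·-1 − (3)² = 2, trace = -12.
det > 0 so both eigenvalues share the sign of the trace; trace = -12 < 0 ⇒ both negative.

negative definite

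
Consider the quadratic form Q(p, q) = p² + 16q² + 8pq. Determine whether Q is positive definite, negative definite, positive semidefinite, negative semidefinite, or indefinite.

The symmetric matrix of Q is [[1, 4], [4, 16]].
For the 2×2 matrix [[1, 4], [4, 16]]: det = 1·16 − (4)² = 0, trace = 17.
det = 0 so one eigenvalue is zero; the form is semidefinite with the sign of the trace.

positive semidefinite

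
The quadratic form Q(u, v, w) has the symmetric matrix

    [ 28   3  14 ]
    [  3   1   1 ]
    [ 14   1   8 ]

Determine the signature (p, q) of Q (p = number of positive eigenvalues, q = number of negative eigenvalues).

(3, 0)

Row-reducing A symmetrically gives the diagonal entries 28, 19/28, 12/19.
So there are 3 positive pivots.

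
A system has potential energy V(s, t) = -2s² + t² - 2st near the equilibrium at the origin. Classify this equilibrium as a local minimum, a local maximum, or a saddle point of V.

The Hessian at the origin is H = [[-4, -2], [-2, 2]].
det H = -4·2 − (-2)² = -12 < 0, so H is indefinite.
Therefore the origin is a saddle point.

saddle point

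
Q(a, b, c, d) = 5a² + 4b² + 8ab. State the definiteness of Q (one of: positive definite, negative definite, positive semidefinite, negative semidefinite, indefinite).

Write A = [[5, 4, 0, 0], [4, 4, 0, 0], [0, 0, 0, 0], [0, 0, 0, 0]].
Row-reducing A symmetrically gives the diagonal entries 5, 4/5, 0, 0.
So there are 2 positive, 2 zero pivots.
Hence Q is positive semidefinite.

positive semidefinite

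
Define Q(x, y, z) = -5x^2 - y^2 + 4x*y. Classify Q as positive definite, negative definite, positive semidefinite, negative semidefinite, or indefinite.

Write A = [[-5, 2, 0], [2, -1, 0], [0, 0, 0]].
Row-reducing A symmetrically gives the diagonal entries -5, -1/5, 0.
That gives 2 negative, 1 zero pivots.
Hence Q is negative semidefinite.

negative semidefinite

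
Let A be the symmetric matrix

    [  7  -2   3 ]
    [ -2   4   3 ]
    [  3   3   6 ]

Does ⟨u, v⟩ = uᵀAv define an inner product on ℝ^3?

An LDLᵀ factorisation of A has diagonal entries 7, 24/7, 3/8.
So there are 3 positive pivots.
Hence Q is positive definite.
⟨·,·⟩ is an inner product exactly when A is positive definite.

yes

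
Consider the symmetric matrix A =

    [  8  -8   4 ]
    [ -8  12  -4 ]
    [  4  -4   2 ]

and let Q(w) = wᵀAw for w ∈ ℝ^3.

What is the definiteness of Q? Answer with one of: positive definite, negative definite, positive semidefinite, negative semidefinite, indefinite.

Symmetric row and column elimination reduces A to a congruent diagonal form with pivots 8, 4, 0.
So there are 2 positive, 1 zero pivots.
Hence Q is positive semidefinite.

positive semidefinite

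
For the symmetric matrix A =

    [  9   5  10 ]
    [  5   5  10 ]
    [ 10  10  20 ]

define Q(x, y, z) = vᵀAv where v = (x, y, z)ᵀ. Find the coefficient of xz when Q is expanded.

20

The coefficient of xz is A[1,3] + A[3,1] = 2·10 = 20.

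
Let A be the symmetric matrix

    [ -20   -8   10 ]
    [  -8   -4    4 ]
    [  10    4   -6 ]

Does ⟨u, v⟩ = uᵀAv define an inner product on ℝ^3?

Leading principal minors: Δ_1 = -20, Δ_2 = 16, Δ_3 = -16.
The signs alternate starting with Δ_1 < 0, so by Sylvester's criterion Q is negative definite.
⟨·,·⟩ is an inner product exactly when A is positive definite.

no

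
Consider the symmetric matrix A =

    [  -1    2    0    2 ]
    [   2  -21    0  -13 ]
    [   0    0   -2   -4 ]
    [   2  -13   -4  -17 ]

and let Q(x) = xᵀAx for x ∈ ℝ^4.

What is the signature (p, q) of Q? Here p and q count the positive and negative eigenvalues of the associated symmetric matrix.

Congruent diagonalization of A (simultaneous row and column reduction) yields pivots -1, -17, -2, -4/17.
So there are 4 negative pivots.

(0, 4)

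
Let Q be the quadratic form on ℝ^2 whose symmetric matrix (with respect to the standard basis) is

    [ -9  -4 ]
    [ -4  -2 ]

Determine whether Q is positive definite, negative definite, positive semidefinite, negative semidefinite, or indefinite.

negative definite

Leading principal minors: Δ_1 = -9, Δ_2 = 2.
The signs alternate starting with Δ_1 < 0, so by Sylvester's criterion Q is negative definite.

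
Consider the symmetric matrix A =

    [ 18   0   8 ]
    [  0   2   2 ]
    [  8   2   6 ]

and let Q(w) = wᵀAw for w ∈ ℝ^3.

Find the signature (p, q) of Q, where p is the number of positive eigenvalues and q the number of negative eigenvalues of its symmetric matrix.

(3, 0)

Row-reducing A symmetrically gives the diagonal entries 18, 2, 4/9.
Counting signs: 3 positive.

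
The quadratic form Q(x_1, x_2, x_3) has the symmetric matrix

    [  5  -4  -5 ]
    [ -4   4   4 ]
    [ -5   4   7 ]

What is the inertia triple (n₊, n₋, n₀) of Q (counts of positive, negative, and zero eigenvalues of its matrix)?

Congruent diagonalization of A (simultaneous row and column reduction) yields pivots 5, 4/5, 2.
That gives 3 positive pivots.

(3, 0, 0)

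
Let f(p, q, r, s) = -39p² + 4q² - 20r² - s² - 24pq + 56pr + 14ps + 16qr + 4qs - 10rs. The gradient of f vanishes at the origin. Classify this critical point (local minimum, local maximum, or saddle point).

saddle point

The Hessian at the origin is H = [[-78, -24, 56, 14], [-24, 8, 16, 4], [56, 16, -40, -10], [14, 4, -10, -2]].
Row-reducing H symmetrically gives the diagonal entries -78, 200/13, 8/75, 1/2.
Counting signs: 3 positive, 1 negative.
H is indefinite, so the origin is a saddle point.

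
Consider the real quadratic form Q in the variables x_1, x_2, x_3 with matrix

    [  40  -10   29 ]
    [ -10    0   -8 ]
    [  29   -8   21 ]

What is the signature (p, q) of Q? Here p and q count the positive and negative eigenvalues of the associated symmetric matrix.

Congruent diagonalization of A (simultaneous row and column reduction) yields pivots 40, -5/2, 1/5.
So there are 2 positive, 1 negative pivots.

(2, 1)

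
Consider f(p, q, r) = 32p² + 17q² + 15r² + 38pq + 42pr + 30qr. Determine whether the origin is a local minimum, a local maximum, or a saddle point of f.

local minimum

The Hessian at the origin is H = [[64, 38, 42], [38, 34, 30], [42, 30, 30]].
Row-reducing H symmetrically gives the diagonal entries 64, 183/16, 12/61.
Counting signs: 3 positive.
H is positive definite, so the origin is a strict local minimum.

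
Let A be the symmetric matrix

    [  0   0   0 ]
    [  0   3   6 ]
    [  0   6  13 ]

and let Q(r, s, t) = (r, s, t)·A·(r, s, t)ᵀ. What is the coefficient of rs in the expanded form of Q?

The coefficient of rs is A[1,2] + A[2,1] = 2·0 = 0.

0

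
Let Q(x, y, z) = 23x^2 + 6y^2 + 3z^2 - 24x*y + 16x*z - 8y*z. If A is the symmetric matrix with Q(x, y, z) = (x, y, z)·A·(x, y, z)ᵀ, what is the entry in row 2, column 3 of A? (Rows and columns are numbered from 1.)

The coefficient of y·z in Q is -8. For a symmetric A this equals A[2,3] + A[3,2] = 2·A[2,3].
So A[2,3] = -8/2 = -4.

-4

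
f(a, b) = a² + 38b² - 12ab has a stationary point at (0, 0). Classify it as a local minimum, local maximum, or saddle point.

The Hessian at the origin is H = [[2, -12], [-12, 76]].
det H = 2·76 − (-12)² = 8 > 0 and H[1,1] = 2 > 0, so H is positive definite.
Therefore the origin is a local minimum.

local minimum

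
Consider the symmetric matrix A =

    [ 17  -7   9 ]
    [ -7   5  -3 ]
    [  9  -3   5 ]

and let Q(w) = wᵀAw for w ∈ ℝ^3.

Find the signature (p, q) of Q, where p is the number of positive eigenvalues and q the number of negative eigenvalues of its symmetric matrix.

Applying the same elementary operations to the rows and columns of A produces a congruent diagonal matrix with entries 17, 36/17, 0.
So there are 2 positive, 1 zero pivots.

(2, 0)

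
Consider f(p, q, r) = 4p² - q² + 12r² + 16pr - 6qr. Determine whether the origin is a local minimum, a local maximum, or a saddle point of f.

The Hessian at the origin is H = [[8, 0, 16], [0, -2, -6], [16, -6, 24]].
Row-reducing H symmetrically gives the diagonal entries 8, -2, 10.
That gives 2 positive, 1 negative pivots.
H is indefinite, so the origin is a saddle point.

saddle point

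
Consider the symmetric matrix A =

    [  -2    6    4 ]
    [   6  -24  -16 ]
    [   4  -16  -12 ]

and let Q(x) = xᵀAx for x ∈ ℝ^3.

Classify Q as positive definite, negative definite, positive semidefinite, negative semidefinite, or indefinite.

negative definite

Row-reducing A symmetrically gives the diagonal entries -2, -6, -4/3.
So there are 3 negative pivots.
Hence Q is negative definite.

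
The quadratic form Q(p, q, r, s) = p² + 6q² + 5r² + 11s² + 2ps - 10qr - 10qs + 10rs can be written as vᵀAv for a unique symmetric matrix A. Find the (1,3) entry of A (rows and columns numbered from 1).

0

The coefficient of p·r in Q is 0. For a symmetric A this equals A[1,3] + A[3,1] = 2·A[1,3].
So A[1,3] = 0/2 = 0.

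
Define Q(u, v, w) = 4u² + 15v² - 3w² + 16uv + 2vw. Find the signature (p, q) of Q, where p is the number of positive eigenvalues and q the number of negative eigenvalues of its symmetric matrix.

(1, 2)

The associated matrix is A = [[4, 8, 0], [8, 15, 1], [0, 1, -3]].
Symmetric row and column elimination reduces A to a congruent diagonal form with pivots 4, -1, -2.
Counting signs: 1 positive, 2 negative.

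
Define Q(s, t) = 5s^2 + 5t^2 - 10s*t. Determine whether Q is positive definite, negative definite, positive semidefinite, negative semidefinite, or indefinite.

Write A = [[5, -5], [-5, 5]].
Applying the same elementary operations to the rows and columns of A produces a congruent diagonal matrix with entries 5, 0.
That gives 1 positive, 1 zero pivots.
Hence Q is positive semidefinite.

positive semidefinite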